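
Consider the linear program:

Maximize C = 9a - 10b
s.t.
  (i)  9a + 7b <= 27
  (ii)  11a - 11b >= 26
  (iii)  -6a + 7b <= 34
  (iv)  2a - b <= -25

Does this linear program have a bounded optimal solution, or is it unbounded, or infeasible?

unbounded

From the feasible point (-301/11, -327/11), moving in the direction (-11, -11) keeps every constraint satisfied while C increases without bound.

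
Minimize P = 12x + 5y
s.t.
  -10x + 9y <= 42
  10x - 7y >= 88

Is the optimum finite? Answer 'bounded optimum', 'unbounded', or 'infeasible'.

From the feasible point (543/10, 65), moving in the direction (-7, -10) keeps every constraint satisfied while P decreases without bound.

unbounded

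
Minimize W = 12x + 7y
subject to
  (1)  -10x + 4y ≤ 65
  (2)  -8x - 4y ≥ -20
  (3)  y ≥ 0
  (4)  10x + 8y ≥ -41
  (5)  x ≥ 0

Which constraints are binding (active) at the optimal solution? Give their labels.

(3) and (5)

Corner points and W = 12x + 7y:
  (5/2, 0) → W = 30
  (0, 5) → W = 35
  (0, 0) → W = 0

The minimum is at (0, 0). Substituting into each constraint, equality holds for (3) and (5); the remaining constraints have slack.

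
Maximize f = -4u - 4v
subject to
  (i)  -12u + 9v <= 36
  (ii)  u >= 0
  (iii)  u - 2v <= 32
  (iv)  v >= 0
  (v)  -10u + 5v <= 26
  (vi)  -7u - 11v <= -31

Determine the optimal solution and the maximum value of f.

The feasible region is unbounded (it extends along (2, 1), (3, 4)), but f strictly decreases along every unbounded feasible direction, so there is no improving ray and the maximum is attained at a vertex.

The optimum lies where u = 0 and -7u - 11v = -31.
Solving simultaneously gives u = 0, v = 31/11.

u = 0, v = 31/11, maximum f = -124/11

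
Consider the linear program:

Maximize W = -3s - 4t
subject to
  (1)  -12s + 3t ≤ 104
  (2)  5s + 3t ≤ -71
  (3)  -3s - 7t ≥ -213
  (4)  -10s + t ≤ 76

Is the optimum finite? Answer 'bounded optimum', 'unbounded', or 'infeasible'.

From the feasible point (-299/35, -66/7), moving in the direction (3, -5) keeps every constraint satisfied while W increases without bound.

unbounded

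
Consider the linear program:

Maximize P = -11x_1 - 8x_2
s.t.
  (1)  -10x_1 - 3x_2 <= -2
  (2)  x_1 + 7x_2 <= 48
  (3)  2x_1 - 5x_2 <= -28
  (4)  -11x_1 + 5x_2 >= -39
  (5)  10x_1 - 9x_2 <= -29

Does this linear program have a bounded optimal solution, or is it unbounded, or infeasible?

bounded optimum

Vertices and P = -11x_1 - 8x_2:
  (-130/67, 478/67) → P = -2394/67
  (-37/28, 71/14) → P = -729/28
  (44/19, 124/19) → P = -1476/19
The feasible region has finitely many vertices and no improving ray; the maximum is -729/28 at (-37/28, 71/14).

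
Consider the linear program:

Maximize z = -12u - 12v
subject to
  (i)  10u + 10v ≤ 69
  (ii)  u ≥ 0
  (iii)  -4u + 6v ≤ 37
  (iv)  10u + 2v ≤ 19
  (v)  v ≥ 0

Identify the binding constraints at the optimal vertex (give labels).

(ii) and (v)

Feasible corners and z = -12u - 12v:
  (11/25, 323/50) → z = -414/5
  (13/20, 25/4) → z = -414/5
  (0, 37/6) → z = -74
  (0, 0) → z = 0
  (19/10, 0) → z = -114/5

The maximum is at (0, 0). Substituting into each constraint, equality holds for (ii) and (v); the remaining constraints have slack.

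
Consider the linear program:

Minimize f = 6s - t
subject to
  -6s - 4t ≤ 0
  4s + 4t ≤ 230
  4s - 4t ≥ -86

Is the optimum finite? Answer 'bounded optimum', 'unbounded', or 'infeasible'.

bounded optimum

Feasible corners and f = 6s - t:
  (-43/5, 129/10) → f = -129/2
  (18, 79/2) → f = 137/2
The feasible region has finitely many vertices and no improving ray; the minimum is -129/2 at (-43/5, 129/10).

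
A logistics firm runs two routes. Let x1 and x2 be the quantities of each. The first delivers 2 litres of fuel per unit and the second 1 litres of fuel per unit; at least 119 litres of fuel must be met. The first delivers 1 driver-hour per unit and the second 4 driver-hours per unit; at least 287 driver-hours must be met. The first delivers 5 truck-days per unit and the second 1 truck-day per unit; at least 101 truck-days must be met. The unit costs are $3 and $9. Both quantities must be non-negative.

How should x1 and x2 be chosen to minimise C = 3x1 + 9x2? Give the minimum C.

x1 = 27, x2 = 65, minimum C = 666

Corner points and C = 3x1 + 9x2:
  (0, 119) → C = 1071
  (287, 0) → C = 861
  (27, 65) → C = 666
The feasible region is unbounded (it extends along (0, 1), (1, 0)), but C strictly increases along every unbounded feasible direction, so there is no improving ray and the minimum is attained at a vertex.

The optimum lies where 2x1 + x2 = 119 and x1 + 4x2 = 287.
Solving simultaneously gives x1 = 27, x2 = 65.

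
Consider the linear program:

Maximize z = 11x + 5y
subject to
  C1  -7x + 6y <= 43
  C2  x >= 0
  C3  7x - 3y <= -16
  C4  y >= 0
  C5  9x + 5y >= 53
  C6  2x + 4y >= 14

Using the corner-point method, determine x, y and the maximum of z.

x = 11/7, y = 9, maximum z = 436/7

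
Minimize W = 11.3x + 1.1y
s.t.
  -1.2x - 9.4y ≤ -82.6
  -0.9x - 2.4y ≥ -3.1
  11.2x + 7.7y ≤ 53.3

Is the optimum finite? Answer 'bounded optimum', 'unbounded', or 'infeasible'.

From the feasible point (-8455/279, 1177/93), moving in the direction (-9.4, 1.2) keeps every constraint satisfied while W decreases without bound.

unbounded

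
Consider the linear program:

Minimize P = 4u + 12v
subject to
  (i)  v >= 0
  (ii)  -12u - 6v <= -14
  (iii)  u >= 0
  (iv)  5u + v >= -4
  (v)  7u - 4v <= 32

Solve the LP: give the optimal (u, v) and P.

u = 7/6, v = 0, minimum P = 14/3

Vertices and P = 4u + 12v:
  (7/6, 0) → P = 14/3
  (32/7, 0) → P = 128/7
  (0, 7/3) → P = 28
The feasible region is unbounded (it extends along (0, 1), (4, 7)), but P strictly increases along every unbounded feasible direction, so there is no improving ray and the minimum is attained at a vertex.

At the optimal vertex, v = 0 and -12u - 6v = -14.
Solving simultaneously gives u = 7/6, v = 0.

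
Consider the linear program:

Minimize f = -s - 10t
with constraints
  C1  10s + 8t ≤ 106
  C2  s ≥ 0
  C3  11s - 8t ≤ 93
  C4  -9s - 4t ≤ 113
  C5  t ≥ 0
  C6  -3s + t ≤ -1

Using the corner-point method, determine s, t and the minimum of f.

s = 57/17, t = 154/17, minimum f = -1597/17

Feasible corners and f = -s - 10t:
  (199/21, 59/42) → f = -494/21
  (57/17, 154/17) → f = -1597/17
  (93/11, 0) → f = -93/11
  (1/3, 0) → f = -1/3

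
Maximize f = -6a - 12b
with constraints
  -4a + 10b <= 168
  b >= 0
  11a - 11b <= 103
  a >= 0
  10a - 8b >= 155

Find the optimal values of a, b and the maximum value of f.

Vertices and f = -6a - 12b:
  (1439/33, 1130/33) → f = -7398/11
  (1447/34, 575/17) → f = -11241/17
  (881/22, 675/22) → f = -6693/11

At the optimal vertex, 11a - 11b = 103 and 10a - 8b = 155.
Solving simultaneously gives a = 881/22, b = 675/22.

a = 881/22, b = 675/22, maximum f = -6693/11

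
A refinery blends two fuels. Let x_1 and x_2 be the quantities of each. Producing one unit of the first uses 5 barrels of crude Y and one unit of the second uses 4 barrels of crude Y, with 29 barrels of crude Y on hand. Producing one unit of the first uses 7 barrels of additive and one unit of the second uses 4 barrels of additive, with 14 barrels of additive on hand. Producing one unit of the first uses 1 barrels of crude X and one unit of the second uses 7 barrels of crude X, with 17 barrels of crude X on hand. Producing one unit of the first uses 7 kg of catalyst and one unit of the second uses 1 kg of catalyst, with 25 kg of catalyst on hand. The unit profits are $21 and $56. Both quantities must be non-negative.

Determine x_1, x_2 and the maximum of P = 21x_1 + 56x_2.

x_1 = 2/3, x_2 = 7/3, maximum P = 434/3

Corner points and P = 21x_1 + 56x_2:
  (0, 0) → P = 0
  (0, 17/7) → P = 136
  (2, 0) → P = 42
  (2/3, 7/3) → P = 434/3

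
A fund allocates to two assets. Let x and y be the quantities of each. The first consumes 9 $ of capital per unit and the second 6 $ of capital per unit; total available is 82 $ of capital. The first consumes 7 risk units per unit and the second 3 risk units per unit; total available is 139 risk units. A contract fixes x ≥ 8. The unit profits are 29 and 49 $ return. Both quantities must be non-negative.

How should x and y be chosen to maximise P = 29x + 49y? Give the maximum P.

x = 8, y = 5/3, maximum P = 941/3

At the optimal vertex, 9x + 6y = 82 and x = 8.
Solving simultaneously gives x = 8, y = 5/3.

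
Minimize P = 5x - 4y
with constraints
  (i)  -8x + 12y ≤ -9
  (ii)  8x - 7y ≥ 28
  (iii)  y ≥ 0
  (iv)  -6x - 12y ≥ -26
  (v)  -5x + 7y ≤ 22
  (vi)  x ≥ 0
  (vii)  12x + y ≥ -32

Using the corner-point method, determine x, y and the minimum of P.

Extreme points and P = 5x - 4y:
  (7/2, 0) → P = 35/2
  (259/69, 20/69) → P = 405/23
  (13/3, 0) → P = 65/3

The optimum lies where 8x - 7y = 28 and y = 0.
Solving simultaneously gives x = 7/2, y = 0.

x = 7/2, y = 0, minimum P = 35/2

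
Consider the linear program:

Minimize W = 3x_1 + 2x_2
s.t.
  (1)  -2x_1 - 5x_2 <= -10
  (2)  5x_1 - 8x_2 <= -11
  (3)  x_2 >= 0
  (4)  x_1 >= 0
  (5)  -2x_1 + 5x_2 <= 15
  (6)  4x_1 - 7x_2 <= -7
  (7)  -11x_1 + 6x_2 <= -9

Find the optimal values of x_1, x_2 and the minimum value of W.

x_1 = 69/29, x_2 = 83/29, minimum W = 373/29

The optimum lies where 5x_1 - 8x_2 = -11 and -11x_1 + 6x_2 = -9.
Solving simultaneously gives x_1 = 69/29, x_2 = 83/29.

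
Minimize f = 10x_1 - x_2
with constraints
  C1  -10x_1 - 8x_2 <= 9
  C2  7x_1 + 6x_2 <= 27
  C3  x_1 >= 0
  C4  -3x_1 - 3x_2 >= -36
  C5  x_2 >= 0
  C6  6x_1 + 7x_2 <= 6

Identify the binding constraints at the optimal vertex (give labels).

C3 and C6

Vertices and f = 10x_1 - x_2:
  (0, 0) → f = 0
  (0, 6/7) → f = -6/7
  (1, 0) → f = 10

The minimum is at (0, 6/7). Substituting into each constraint, equality holds for C3 and C6; the remaining constraints have slack.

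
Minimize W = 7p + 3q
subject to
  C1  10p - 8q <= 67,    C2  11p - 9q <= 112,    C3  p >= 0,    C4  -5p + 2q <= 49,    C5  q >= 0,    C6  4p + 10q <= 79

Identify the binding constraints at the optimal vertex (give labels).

Vertices and W = 7p + 3q:
  (67/10, 0) → W = 469/10
  (217/22, 87/22) → W = 890/11
  (0, 0) → W = 0
  (0, 79/10) → W = 237/10

The minimum is at (0, 0). Substituting into each constraint, equality holds for C3 and C5; the remaining constraints have slack.

C3 and C5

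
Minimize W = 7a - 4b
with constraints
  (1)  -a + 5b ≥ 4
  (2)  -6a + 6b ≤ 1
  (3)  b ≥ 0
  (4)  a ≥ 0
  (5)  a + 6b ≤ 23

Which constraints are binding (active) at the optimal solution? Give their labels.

(1) and (2)

Feasible corners and W = 7a - 4b:
  (19/24, 23/24) → W = 41/24
  (91/11, 27/11) → W = 529/11
  (22/7, 139/42) → W = 184/21

The minimum is at (19/24, 23/24). Substituting into each constraint, equality holds for (1) and (2); the remaining constraints have slack.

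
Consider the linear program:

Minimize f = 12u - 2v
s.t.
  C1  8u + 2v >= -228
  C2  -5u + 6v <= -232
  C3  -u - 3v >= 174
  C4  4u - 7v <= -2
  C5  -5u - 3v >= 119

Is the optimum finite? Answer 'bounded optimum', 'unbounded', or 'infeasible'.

The boundaries 8u + 2v = -228 and -u - 3v = 174 meet at (-168/11, -582/11), but that point violates 4u - 7v ≤ -2. Every candidate vertex is excluded by some other constraint, so the feasible region is empty.

infeasible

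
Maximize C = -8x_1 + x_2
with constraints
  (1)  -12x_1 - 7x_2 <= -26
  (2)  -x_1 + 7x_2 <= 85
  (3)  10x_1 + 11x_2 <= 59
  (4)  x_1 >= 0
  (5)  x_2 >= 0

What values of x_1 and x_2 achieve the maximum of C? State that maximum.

x_1 = 0, x_2 = 59/11, maximum C = 59/11

Corner points and C = -8x_1 + x_2:
  (0, 26/7) → C = 26/7
  (13/6, 0) → C = -52/3
  (0, 59/11) → C = 59/11
  (59/10, 0) → C = -236/5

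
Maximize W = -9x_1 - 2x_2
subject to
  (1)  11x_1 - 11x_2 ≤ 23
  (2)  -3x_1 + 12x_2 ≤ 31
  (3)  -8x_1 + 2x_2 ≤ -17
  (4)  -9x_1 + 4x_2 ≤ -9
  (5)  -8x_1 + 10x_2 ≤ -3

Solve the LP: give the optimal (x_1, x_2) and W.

At the optimal vertex, 11x_1 - 11x_2 = 23 and -8x_1 + 2x_2 = -17.
Solving simultaneously gives x_1 = 47/22, x_2 = 1/22.

x_1 = 47/22, x_2 = 1/22, maximum W = -425/22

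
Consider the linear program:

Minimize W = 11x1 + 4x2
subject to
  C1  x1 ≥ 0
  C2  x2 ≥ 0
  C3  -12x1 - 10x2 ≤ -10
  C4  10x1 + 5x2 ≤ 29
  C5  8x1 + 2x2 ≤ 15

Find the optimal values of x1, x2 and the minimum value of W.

Corner points and W = 11x1 + 4x2:
  (0, 1) → W = 4
  (0, 29/5) → W = 116/5
  (5/6, 0) → W = 55/6
  (15/8, 0) → W = 165/8
  (17/20, 41/10) → W = 103/4

x1 = 0, x2 = 1, minimum W = 4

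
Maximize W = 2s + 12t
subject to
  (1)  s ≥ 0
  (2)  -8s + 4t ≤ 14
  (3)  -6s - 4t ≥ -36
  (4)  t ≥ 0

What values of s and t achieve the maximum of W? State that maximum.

s = 11/7, t = 93/14, maximum W = 580/7

Vertices and W = 2s + 12t:
  (0, 7/2) → W = 42
  (0, 0) → W = 0
  (11/7, 93/14) → W = 580/7
  (6, 0) → W = 12

At the optimal vertex, -8s + 4t = 14 and -6s - 4t = -36.
Solving simultaneously gives s = 11/7, t = 93/14.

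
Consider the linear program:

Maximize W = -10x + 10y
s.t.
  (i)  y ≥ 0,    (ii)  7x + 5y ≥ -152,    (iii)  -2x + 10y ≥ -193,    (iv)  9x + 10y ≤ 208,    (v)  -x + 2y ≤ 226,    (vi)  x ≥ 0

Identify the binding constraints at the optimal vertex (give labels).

(iv) and (vi)

Vertices and W = -10x + 10y:
  (208/9, 0) → W = -2080/9
  (0, 0) → W = 0
  (0, 104/5) → W = 208

The maximum is at (0, 104/5). Substituting into each constraint, equality holds for (iv) and (vi); the remaining constraints have slack.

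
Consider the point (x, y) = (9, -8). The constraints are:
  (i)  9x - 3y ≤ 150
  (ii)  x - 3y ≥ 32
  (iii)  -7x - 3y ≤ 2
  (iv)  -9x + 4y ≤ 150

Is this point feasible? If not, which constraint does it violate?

feasible

(i): 105 ≤ 150 ✓
(ii): 33 ≥ 32 ✓
(iii): -39 ≤ 2 ✓
(iv): -113 ≤ 150 ✓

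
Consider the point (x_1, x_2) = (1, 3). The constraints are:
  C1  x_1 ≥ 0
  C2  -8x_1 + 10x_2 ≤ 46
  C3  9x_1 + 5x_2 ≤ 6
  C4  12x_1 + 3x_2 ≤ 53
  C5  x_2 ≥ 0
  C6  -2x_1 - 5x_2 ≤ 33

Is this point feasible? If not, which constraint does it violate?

Constraint C3: 9x_1 + 5x_2 = 24, which is not ≤ 6. All other constraints are satisfied.

not feasible — violates C3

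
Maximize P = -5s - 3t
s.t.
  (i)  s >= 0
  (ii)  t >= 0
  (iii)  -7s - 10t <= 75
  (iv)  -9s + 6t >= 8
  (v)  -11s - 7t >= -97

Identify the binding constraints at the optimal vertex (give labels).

(i) and (iv)

Extreme points and P = -5s - 3t:
  (0, 4/3) → P = -4
  (0, 97/7) → P = -291/7
  (526/129, 961/129) → P = -5513/129

The maximum is at (0, 4/3). Substituting into each constraint, equality holds for (i) and (iv); the remaining constraints have slack.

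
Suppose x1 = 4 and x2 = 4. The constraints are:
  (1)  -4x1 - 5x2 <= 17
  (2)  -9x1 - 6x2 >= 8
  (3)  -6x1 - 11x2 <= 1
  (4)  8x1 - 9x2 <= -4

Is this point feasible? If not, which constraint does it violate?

not feasible — violates (2)

Constraint (2): -9x1 - 6x2 = -60, which is not ≥ 8. All other constraints are satisfied.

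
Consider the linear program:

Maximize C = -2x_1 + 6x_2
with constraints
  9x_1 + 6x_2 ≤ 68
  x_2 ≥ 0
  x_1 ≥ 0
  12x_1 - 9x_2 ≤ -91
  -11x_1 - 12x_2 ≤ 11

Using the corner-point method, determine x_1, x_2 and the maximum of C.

x_1 = 0, x_2 = 34/3, maximum C = 68

Feasible corners and C = -2x_1 + 6x_2:
  (0, 34/3) → C = 68
  (22/51, 545/51) → C = 3226/51
  (0, 91/9) → C = 182/3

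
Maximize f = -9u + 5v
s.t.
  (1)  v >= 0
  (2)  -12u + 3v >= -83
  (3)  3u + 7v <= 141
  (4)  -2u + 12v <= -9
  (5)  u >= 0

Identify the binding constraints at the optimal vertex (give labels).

Corner points and f = -9u + 5v:
  (83/12, 0) → f = -249/4
  (9/2, 0) → f = -81/2
  (323/46, 29/69) → f = -8431/138

The maximum is at (9/2, 0). Substituting into each constraint, equality holds for (1) and (4); the remaining constraints have slack.

(1) and (4)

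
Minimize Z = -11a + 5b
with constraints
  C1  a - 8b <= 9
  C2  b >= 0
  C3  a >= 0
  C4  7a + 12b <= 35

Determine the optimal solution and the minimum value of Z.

a = 5, b = 0, minimum Z = -55

Corner points and Z = -11a + 5b:
  (0, 0) → Z = 0
  (5, 0) → Z = -55
  (0, 35/12) → Z = 175/12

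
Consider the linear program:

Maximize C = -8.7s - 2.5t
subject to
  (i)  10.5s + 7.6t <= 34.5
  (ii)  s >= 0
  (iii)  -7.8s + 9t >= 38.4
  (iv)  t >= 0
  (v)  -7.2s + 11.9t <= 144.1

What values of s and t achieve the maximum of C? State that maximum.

The optimum lies where s = 0 and -7.8s + 9t = 38.4.
Solving simultaneously gives s = 0, t = 64/15.

s = 0, t = 64/15, maximum C = -32/3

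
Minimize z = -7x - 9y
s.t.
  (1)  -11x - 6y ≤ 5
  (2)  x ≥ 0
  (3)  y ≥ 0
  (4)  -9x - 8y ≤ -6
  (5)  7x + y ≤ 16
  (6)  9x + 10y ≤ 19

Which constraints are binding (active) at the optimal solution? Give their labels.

(2) and (6)

Extreme points and z = -7x - 9y:
  (0, 3/4) → z = -27/4
  (0, 19/10) → z = -171/10
  (2/3, 0) → z = -14/3
  (19/9, 0) → z = -133/9

The minimum is at (0, 19/10). Substituting into each constraint, equality holds for (2) and (6); the remaining constraints have slack.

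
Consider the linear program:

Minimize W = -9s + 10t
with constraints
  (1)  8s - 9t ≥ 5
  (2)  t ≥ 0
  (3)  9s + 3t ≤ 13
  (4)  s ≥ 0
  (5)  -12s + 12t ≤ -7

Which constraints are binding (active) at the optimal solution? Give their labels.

Corner points and W = -9s + 10t:
  (5/8, 0) → W = -45/8
  (44/35, 59/105) → W = -598/105
  (13/9, 0) → W = -13

The minimum is at (13/9, 0). Substituting into each constraint, equality holds for (2) and (3); the remaining constraints have slack.

(2) and (3)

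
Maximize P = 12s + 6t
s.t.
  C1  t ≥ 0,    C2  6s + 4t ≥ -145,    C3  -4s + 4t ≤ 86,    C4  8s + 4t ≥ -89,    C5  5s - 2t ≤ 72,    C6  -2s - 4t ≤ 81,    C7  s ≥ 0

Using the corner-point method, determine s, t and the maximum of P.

s = 115/3, t = 359/6, maximum P = 819

Extreme points and P = 12s + 6t:
  (72/5, 0) → P = 864/5
  (0, 0) → P = 0
  (115/3, 359/6) → P = 819
  (0, 43/2) → P = 129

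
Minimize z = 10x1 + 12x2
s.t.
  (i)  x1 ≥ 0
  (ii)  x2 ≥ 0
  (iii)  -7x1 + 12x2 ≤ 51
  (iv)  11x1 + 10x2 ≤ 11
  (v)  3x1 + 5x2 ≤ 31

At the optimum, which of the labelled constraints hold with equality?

Extreme points and z = 10x1 + 12x2:
  (0, 0) → z = 0
  (0, 11/10) → z = 66/5
  (1, 0) → z = 10

The minimum is at (0, 0). Substituting into each constraint, equality holds for (i) and (ii); the remaining constraints have slack.

(i) and (ii)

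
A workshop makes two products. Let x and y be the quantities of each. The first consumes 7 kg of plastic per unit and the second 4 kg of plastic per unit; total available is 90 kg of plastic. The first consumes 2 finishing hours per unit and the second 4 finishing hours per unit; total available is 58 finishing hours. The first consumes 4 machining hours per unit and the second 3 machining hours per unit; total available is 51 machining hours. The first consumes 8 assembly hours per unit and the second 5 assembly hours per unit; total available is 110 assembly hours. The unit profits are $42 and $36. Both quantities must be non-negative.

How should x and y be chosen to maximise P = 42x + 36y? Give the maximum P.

x = 3, y = 13, maximum P = 594

The optimum lies where 2x + 4y = 58 and 4x + 3y = 51.
Solving simultaneously gives x = 3, y = 13.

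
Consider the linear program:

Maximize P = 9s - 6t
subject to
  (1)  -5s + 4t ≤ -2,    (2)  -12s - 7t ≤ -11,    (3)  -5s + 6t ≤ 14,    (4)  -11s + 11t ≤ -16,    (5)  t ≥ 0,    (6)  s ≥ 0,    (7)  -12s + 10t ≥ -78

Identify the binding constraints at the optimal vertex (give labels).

(3) and (7)

Extreme points and P = 9s - 6t:
  (250/11, 234/11) → P = 846/11
  (304/11, 279/11) → P = 1062/11
  (16/11, 0) → P = 144/11
  (13/2, 0) → P = 117/2

The maximum is at (304/11, 279/11). Substituting into each constraint, equality holds for (3) and (7); the remaining constraints have slack.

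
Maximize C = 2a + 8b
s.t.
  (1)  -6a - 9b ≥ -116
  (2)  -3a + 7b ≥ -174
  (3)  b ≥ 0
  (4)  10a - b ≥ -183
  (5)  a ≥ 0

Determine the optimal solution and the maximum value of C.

Corner points and C = 2a + 8b:
  (58/3, 0) → C = 116/3
  (0, 116/9) → C = 928/9
  (0, 0) → C = 0

At the optimal vertex, -6a - 9b = -116 and a = 0.
Solving simultaneously gives a = 0, b = 116/9.

a = 0, b = 116/9, maximum C = 928/9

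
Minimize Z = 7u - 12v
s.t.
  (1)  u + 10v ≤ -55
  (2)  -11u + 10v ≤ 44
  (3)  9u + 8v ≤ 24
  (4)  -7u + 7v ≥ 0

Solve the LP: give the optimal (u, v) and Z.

u = -33/4, v = -187/40, minimum Z = -33/20

Corner points and Z = 7u - 12v:
  (-33/4, -187/40) → Z = -33/20
  (-5, -5) → Z = 25
  (-44, -44) → Z = 220

The binding constraints are u + 10v = -55 and -11u + 10v = 44.
Solving simultaneously gives u = -33/4, v = -187/40.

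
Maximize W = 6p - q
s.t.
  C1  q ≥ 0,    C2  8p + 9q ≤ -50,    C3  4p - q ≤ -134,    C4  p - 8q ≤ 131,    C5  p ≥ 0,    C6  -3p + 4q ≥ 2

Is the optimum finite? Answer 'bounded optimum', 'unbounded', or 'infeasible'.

The boundaries q = 0 and 4p - q = -134 meet at (-67/2, 0), but that point violates p ≥ 0. Every candidate vertex is excluded by some other constraint, so the feasible region is empty.

infeasible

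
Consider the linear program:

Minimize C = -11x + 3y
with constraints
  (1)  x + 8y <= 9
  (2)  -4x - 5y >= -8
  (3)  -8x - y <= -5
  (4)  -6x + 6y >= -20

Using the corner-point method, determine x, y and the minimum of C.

x = 74/27, y = -16/27, minimum C = -862/27

Extreme points and C = -11x + 3y:
  (19/27, 28/27) → C = -125/27
  (31/63, 67/63) → C = -20/9
  (74/27, -16/27) → C = -862/27
  (25/27, -65/27) → C = -470/27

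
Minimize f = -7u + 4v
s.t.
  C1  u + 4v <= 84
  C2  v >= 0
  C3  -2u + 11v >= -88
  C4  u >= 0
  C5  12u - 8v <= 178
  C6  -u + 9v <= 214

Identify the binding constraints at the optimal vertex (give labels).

C1 and C5

Corner points and f = -7u + 4v:
  (0, 21) → f = 84
  (173/7, 415/28) → f = -796/7
  (0, 0) → f = 0
  (89/6, 0) → f = -623/6

The minimum is at (173/7, 415/28). Substituting into each constraint, equality holds for C1 and C5; the remaining constraints have slack.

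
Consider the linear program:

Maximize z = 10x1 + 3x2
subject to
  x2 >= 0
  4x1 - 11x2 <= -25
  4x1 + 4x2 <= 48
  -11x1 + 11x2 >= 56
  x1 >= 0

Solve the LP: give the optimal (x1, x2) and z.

x1 = 38/11, x2 = 94/11, maximum z = 662/11

Corner points and z = 10x1 + 3x2:
  (38/11, 94/11) → z = 662/11
  (0, 12) → z = 36
  (0, 56/11) → z = 168/11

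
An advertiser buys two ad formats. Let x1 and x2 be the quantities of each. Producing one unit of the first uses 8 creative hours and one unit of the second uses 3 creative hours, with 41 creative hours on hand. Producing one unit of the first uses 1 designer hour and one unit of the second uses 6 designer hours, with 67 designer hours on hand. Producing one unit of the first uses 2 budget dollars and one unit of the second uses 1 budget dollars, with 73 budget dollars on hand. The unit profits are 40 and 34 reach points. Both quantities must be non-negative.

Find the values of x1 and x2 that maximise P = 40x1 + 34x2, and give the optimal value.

x1 = 1, x2 = 11, maximum P = 414

The binding constraints are 8x1 + 3x2 = 41 and x1 + 6x2 = 67.
Solving simultaneously gives x1 = 1, x2 = 11.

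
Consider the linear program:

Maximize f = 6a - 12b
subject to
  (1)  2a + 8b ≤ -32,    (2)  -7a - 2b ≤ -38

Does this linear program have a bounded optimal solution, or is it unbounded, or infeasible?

unbounded

From the feasible point (92/13, -75/13), moving in the direction (8, -2) keeps every constraint satisfied while f increases without bound.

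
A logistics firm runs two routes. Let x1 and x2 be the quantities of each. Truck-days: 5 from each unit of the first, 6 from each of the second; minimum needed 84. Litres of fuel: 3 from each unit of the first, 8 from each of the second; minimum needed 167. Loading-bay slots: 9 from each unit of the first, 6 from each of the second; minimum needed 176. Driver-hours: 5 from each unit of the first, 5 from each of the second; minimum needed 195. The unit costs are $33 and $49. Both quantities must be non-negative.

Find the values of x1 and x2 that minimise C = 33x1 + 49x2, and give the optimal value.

x1 = 29, x2 = 10, minimum C = 1447

The feasible region is unbounded (it extends along (0, 1), (1, 0)), but C strictly increases along every unbounded feasible direction, so there is no improving ray and the minimum is attained at a vertex.

The binding constraints are 3x1 + 8x2 = 167 and 5x1 + 5x2 = 195.
Solving simultaneously gives x1 = 29, x2 = 10.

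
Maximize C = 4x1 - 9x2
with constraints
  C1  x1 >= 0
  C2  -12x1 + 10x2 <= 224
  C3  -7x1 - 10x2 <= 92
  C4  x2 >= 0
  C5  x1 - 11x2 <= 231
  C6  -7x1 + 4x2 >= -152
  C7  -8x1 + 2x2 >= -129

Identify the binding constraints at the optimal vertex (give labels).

Corner points and C = 4x1 - 9x2:
  (0, 112/5) → C = -1008/5
  (0, 0) → C = 0
  (869/28, 835/14) → C = -5777/14
  (129/8, 0) → C = 129/2

The maximum is at (129/8, 0). Substituting into each constraint, equality holds for C4 and C7; the remaining constraints have slack.

C4 and C7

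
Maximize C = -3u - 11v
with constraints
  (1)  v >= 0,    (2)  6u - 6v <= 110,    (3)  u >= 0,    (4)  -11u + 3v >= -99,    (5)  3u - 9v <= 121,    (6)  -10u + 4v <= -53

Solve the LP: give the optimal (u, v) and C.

u = 53/10, v = 0, maximum C = -159/10

Corner points and C = -3u - 11v:
  (9, 0) → C = -27
  (53/10, 0) → C = -159/10
  (237/14, 407/14) → C = -2594/7

The optimum lies where v = 0 and -10u + 4v = -53.
Solving simultaneously gives u = 53/10, v = 0.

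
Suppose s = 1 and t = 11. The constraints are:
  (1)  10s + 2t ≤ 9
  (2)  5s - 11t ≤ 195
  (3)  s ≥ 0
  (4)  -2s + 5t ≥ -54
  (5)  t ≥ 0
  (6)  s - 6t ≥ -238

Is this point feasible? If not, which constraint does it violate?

Constraint (1): 10s + 2t = 32, which is not ≤ 9. All other constraints are satisfied.

not feasible — violates (1)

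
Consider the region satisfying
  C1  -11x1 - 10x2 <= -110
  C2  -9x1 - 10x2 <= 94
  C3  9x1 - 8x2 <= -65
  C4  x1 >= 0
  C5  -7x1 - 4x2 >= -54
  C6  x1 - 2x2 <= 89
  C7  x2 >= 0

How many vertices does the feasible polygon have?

4

Of the 21 pairwise boundary intersections, those satisfying every inequality are:
  (115/89, 1705/178)
  (0, 11)
  (43/23, 941/92)
  (0, 27/2)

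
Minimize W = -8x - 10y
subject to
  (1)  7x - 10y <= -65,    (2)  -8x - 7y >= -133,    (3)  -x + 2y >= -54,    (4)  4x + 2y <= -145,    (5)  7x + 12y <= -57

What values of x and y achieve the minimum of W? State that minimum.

Extreme points and W = -8x - 10y:
  (-335/2, -443/4) → W = 4895/2
  (-790/27, -755/54) → W = 3365/9
  (-813/17, 787/34) → W = 2569/17
The feasible region is unbounded (it extends along (-2, -1), (-12, 7)), but W strictly increases along every unbounded feasible direction, so there is no improving ray and the minimum is attained at a vertex.

The optimum lies where 4x + 2y = -145 and 7x + 12y = -57.
Solving simultaneously gives x = -813/17, y = 787/34.

x = -813/17, y = 787/34, minimum W = 2569/17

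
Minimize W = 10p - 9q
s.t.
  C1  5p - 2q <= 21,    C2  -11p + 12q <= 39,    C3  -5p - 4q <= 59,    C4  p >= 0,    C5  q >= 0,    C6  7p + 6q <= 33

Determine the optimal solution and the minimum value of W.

Corner points and W = 10p - 9q:
  (21/5, 0) → W = 42
  (48/11, 9/22) → W = 879/22
  (0, 13/4) → W = -117/4
  (27/25, 106/25) → W = -684/25
  (0, 0) → W = 0

p = 0, q = 13/4, minimum W = -117/4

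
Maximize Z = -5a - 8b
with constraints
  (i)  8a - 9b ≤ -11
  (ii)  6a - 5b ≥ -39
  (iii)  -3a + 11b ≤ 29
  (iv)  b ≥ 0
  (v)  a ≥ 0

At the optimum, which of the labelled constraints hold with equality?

Corner points and Z = -5a - 8b:
  (140/61, 199/61) → Z = -2292/61
  (0, 11/9) → Z = -88/9
  (0, 29/11) → Z = -232/11

The maximum is at (0, 11/9). Substituting into each constraint, equality holds for (i) and (v); the remaining constraints have slack.

(i) and (v)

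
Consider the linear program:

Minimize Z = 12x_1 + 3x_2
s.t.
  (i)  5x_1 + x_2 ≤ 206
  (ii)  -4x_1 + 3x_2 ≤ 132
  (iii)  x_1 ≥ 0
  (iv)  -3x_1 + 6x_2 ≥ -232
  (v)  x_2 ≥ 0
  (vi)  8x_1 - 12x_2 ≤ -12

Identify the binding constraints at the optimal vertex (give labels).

(iii) and (vi)

Corner points and Z = 12x_1 + 3x_2:
  (486/19, 1484/19) → Z = 10284/19
  (615/17, 427/17) → Z = 8661/17
  (0, 44) → Z = 132
  (0, 1) → Z = 3

The minimum is at (0, 1). Substituting into each constraint, equality holds for (iii) and (vi); the remaining constraints have slack.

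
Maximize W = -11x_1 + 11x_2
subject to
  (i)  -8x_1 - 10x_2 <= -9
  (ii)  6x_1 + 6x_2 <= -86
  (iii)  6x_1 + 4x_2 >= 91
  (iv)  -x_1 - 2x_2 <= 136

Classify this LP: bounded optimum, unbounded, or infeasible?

The boundaries -8x_1 - 10x_2 = -9 and 6x_1 + 6x_2 = -86 meet at (-457/6, 371/6), but that point violates 6x_1 + 4x_2 ≥ 91. Every candidate vertex is excluded by some other constraint, so the feasible region is empty.

infeasible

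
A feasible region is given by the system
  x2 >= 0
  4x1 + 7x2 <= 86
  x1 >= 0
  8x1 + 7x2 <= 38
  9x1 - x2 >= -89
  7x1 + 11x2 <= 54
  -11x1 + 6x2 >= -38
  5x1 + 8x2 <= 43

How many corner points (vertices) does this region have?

Intersecting each pair of boundary lines and keeping only the points that satisfy every inequality leaves:
  (0, 0)
  (38/11, 0)
  (0, 54/11)
  (40/39, 166/39)
  (494/125, 114/125)

5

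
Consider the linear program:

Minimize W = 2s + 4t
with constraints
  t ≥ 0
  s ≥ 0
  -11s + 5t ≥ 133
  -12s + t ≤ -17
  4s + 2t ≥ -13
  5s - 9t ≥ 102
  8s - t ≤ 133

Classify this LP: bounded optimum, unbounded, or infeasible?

infeasible

The boundaries -11s + 5t = 133 and -12s + t = -17 meet at (218/49, 1783/49), but that point violates 5s - 9t ≥ 102. Every candidate vertex is excluded by some other constraint, so the feasible region is empty.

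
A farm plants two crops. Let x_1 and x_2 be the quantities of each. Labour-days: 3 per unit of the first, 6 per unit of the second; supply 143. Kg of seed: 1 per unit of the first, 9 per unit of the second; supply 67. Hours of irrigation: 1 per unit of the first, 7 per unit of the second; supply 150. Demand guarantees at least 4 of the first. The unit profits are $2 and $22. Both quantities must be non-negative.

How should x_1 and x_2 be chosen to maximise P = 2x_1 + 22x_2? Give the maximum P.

x_1 = 4, x_2 = 7, maximum P = 162

Feasible corners and P = 2x_1 + 22x_2:
  (143/3, 0) → P = 286/3
  (4, 0) → P = 8
  (295/7, 58/21) → P = 3046/21
  (4, 7) → P = 162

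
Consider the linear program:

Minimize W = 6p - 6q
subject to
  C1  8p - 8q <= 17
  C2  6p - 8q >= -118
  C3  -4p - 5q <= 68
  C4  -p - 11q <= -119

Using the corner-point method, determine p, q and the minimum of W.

Extreme points and W = 6p - 6q:
  (135/2, 523/8) → W = 51/4
  (1139/96, 935/96) → W = 51/4
  (-173/37, 416/37) → W = -3534/37

The optimum lies where 6p - 8q = -118 and -p - 11q = -119.
Solving simultaneously gives p = -173/37, q = 416/37.

p = -173/37, q = 416/37, minimum W = -3534/37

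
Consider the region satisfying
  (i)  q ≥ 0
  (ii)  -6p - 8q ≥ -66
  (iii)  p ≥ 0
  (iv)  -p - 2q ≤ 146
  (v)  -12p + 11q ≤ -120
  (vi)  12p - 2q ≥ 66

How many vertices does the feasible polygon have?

Pairwise boundary intersections that survive every other constraint:
  (11, 0)
  (10, 0)
  (281/27, 4/9)

3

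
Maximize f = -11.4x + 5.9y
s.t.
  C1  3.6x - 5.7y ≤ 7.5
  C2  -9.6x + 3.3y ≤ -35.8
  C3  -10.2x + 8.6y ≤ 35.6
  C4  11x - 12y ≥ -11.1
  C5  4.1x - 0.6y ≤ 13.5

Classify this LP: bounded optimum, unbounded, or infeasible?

infeasible

The boundaries 3.6x - 5.7y = 7.5 and -9.6x + 3.3y = -35.8 meet at (5977/1428, 158/119), but that point violates 4.1x - 0.6y ≤ 13.5. Every candidate vertex is excluded by some other constraint, so the feasible region is empty.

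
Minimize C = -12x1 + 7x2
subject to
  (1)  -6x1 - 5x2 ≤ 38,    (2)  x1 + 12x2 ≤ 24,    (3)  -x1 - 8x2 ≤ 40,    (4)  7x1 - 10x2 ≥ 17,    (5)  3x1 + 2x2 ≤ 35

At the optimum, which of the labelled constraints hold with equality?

(3) and (5)

Extreme points and C = -12x1 + 7x2:
  (-104/43, -202/43) → C = -166/43
  (-59/19, -368/95) → C = 964/95
  (222/47, 151/94) → C = -4271/94
  (186/17, 37/34) → C = -4205/34
  (180/11, -155/22) → C = -5405/22

The minimum is at (180/11, -155/22). Substituting into each constraint, equality holds for (3) and (5); the remaining constraints have slack.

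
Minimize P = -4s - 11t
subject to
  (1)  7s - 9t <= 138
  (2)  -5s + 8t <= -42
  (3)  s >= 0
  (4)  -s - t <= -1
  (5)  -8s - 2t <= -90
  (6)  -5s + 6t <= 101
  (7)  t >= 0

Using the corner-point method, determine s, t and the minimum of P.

s = 66, t = 36, minimum P = -660

Extreme points and P = -4s - 11t:
  (66, 36) → P = -660
  (138/7, 0) → P = -552/7
  (402/37, 57/37) → P = -2235/37
  (45/4, 0) → P = -45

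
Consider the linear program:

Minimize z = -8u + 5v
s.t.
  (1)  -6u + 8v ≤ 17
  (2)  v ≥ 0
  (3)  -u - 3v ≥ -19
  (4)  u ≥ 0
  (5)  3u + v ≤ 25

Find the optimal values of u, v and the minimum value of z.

u = 25/3, v = 0, minimum z = -200/3

Extreme points and z = -8u + 5v:
  (101/26, 131/26) → z = -153/26
  (0, 17/8) → z = 85/8
  (0, 0) → z = 0
  (25/3, 0) → z = -200/3
  (7, 4) → z = -36

The binding constraints are v = 0 and 3u + v = 25.
Solving simultaneously gives u = 25/3, v = 0.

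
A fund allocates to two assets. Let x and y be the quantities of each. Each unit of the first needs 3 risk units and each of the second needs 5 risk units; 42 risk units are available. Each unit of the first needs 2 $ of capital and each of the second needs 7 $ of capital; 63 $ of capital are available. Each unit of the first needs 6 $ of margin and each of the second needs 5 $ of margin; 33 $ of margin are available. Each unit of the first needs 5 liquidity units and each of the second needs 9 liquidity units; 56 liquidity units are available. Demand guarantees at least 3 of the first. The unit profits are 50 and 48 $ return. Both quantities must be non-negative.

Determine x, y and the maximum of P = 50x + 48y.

The optimum lies where 6x + 5y = 33 and x = 3.
Solving simultaneously gives x = 3, y = 3.

x = 3, y = 3, maximum P = 294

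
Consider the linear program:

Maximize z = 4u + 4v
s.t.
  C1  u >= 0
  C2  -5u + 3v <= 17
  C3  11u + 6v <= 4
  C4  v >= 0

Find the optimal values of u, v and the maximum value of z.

u = 0, v = 2/3, maximum z = 8/3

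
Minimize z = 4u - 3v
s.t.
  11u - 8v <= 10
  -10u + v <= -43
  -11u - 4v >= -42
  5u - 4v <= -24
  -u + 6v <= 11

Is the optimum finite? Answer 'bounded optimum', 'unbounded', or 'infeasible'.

infeasible

The boundaries 5u - 4v = -24 and -u + 6v = 11 meet at (-50/13, 31/26), but that point violates -10u + v ≤ -43. Every candidate vertex is excluded by some other constraint, so the feasible region is empty.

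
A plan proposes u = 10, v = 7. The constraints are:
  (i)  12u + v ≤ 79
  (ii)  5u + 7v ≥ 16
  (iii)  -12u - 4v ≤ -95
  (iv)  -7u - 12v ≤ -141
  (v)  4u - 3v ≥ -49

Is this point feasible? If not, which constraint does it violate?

not feasible — violates (i)

Constraint (i): 12u + v = 127, which is not ≤ 79. All other constraints are satisfied.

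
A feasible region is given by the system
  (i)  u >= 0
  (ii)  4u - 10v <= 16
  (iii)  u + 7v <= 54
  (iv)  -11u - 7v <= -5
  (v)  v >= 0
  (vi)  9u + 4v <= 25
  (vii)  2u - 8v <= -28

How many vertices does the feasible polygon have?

Pairwise boundary intersections that survive every other constraint:
  (0, 25/4)
  (0, 7/2)
  (11/10, 151/40)

3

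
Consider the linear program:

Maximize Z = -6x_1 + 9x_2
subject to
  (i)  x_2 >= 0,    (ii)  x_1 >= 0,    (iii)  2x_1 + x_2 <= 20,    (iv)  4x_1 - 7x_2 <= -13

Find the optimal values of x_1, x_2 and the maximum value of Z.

Extreme points and Z = -6x_1 + 9x_2:
  (0, 20) → Z = 180
  (0, 13/7) → Z = 117/7
  (127/18, 53/9) → Z = 32/3

The optimum lies where x_1 = 0 and 2x_1 + x_2 = 20.
Solving simultaneously gives x_1 = 0, x_2 = 20.

x_1 = 0, x_2 = 20, maximum Z = 180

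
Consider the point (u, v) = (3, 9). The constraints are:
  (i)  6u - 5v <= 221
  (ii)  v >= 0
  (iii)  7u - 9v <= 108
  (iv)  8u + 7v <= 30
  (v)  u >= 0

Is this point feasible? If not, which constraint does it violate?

Constraint (iv): 8u + 7v = 87, which is not ≤ 30. All other constraints are satisfied.

not feasible — violates (iv)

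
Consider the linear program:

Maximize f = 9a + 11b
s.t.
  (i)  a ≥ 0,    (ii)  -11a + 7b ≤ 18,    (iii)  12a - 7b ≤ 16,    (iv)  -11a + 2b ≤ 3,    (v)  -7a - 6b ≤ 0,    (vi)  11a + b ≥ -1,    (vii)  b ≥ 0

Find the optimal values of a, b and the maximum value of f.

The binding constraints are -11a + 7b = 18 and 12a - 7b = 16.
Solving simultaneously gives a = 34, b = 56.

a = 34, b = 56, maximum f = 922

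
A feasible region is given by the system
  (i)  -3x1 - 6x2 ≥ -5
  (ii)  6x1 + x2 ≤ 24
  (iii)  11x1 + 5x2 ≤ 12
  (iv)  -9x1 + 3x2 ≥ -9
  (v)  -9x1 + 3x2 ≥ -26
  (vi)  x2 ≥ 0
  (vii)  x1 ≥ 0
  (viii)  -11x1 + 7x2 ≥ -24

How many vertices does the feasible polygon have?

5

The feasible vertices (each the meet of two boundaries and inside every other half-plane) are:
  (47/51, 19/51)
  (0, 5/6)
  (27/26, 3/26)
  (1, 0)
  (0, 0)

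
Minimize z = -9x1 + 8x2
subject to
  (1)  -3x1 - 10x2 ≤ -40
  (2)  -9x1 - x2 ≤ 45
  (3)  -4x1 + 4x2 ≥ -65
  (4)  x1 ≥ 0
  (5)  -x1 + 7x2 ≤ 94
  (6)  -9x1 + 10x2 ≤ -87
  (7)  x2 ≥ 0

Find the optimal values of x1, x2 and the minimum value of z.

x1 = 277/8, x2 = 147/8, minimum z = -1317/8

Vertices and z = -9x1 + 8x2:
  (127/12, 33/40) → z = -1773/20
  (40/3, 0) → z = -120
  (277/8, 147/8) → z = -1317/8
  (65/4, 0) → z = -585/4
  (1549/53, 933/53) → z = -6477/53

The optimum lies where -4x1 + 4x2 = -65 and -x1 + 7x2 = 94.
Solving simultaneously gives x1 = 277/8, x2 = 147/8.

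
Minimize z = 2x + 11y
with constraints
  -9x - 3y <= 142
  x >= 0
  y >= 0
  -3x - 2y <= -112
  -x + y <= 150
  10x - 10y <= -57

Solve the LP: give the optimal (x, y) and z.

Corner points and z = 2x + 11y:
  (0, 56) → z = 616
  (0, 150) → z = 1650
  (503/25, 1291/50) → z = 16213/50
The feasible region is unbounded (it extends along (1, 1)), but z strictly increases along every unbounded feasible direction, so there is no improving ray and the minimum is attained at a vertex.

At the optimal vertex, -3x - 2y = -112 and 10x - 10y = -57.
Solving simultaneously gives x = 503/25, y = 1291/50.

x = 503/25, y = 1291/50, minimum z = 16213/50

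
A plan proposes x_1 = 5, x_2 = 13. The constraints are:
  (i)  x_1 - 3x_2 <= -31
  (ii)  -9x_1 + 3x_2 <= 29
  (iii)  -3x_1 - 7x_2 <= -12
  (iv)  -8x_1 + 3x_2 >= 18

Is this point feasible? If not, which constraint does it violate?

Constraint (iv): -8x_1 + 3x_2 = -1, which is not ≥ 18. All other constraints are satisfied.

not feasible — violates (iv)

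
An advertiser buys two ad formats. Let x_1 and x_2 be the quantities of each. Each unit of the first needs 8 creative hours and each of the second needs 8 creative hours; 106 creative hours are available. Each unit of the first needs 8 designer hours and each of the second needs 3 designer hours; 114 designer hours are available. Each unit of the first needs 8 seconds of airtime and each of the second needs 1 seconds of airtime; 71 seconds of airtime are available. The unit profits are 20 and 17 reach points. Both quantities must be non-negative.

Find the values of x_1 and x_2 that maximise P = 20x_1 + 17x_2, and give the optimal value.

x_1 = 33/4, x_2 = 5, maximum P = 250

Feasible corners and P = 20x_1 + 17x_2:
  (0, 0) → P = 0
  (0, 53/4) → P = 901/4
  (71/8, 0) → P = 355/2
  (33/4, 5) → P = 250

At the optimal vertex, 8x_1 + 8x_2 = 106 and 8x_1 + x_2 = 71.
Solving simultaneously gives x_1 = 33/4, x_2 = 5.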